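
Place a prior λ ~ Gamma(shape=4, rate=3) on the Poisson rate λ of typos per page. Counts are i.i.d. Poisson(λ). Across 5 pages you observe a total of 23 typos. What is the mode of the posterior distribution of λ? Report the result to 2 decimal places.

Σxᵢ = 23, n = 5.
Posterior ∝ λ^3e^(−3λ) · λ^23e^(−5λ) = λ^26e^(−8λ), i.e. Gamma(shape=27, rate=8).
The mode of a Gamma(a, b) with a ≥ 1 (shape–rate) is (a−1)/b = 26/8 ≈ 3.25.

λ̂_MAP = 3.25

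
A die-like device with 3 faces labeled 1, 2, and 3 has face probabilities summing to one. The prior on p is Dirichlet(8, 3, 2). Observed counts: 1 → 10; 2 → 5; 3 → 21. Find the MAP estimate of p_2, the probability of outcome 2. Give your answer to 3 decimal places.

The posterior is Dirichlet(αᵢ + nᵢ) = Dirichlet(18, 8, 23).
For a Dirichlet(a₁,…,a_K) with all aᵢ > 1, the mode has j-th component (aⱼ − 1)/(Σaᵢ − K).
Here Σaᵢ = 49 and K = 3, so p_2 = (8 − 1)/(49 − 3) = 7/46 ≈ 0.152.

MAP estimate: 0.152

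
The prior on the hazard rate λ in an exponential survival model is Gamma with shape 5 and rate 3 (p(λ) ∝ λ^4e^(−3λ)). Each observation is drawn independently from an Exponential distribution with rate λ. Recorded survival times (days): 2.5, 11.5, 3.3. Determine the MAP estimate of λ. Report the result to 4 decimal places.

The Exponential(rate=λ) likelihood is ∝ λ^n e^(−λΣtᵢ). Here n = 3 and Σtᵢ = 2.5 + 11.5 + 3.3 = 17.3.
Posterior ∝ λ^4e^(−3λ) · λ^3e^(−17.3λ) = λ^7e^(−20.3λ), i.e. Gamma(8, 20.3).
Mode = (a−1)/b = 7/20.3 ≈ 0.3448.

λ̂_MAP = 0.3448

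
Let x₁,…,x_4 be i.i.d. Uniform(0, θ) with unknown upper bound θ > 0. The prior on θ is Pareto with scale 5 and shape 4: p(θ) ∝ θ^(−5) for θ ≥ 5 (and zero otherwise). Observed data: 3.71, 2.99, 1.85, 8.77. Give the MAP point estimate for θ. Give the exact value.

θ̂_MAP = 8.77

The Uniform(0, θ) likelihood is θ^(−n) for θ ≥ max(xᵢ), zero otherwise. Here max(xᵢ) = 8.77.
Posterior ∝ θ^(−5) · θ^(−4) = θ^(−9) on θ ≥ max(5, 8.77) = 8.77.
This density is strictly decreasing in θ, so the posterior mode lies at the lower boundary of the support.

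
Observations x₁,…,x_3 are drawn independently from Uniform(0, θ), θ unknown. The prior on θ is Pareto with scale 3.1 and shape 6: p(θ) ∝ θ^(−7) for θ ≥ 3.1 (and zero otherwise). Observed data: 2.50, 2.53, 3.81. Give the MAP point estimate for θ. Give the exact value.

The Uniform(0, θ) likelihood is θ^(−n) for θ ≥ max(xᵢ), zero otherwise. Here max(xᵢ) = 3.81.
Posterior ∝ θ^(−7) · θ^(−3) = θ^(−10) on θ ≥ max(3.1, 3.81) = 3.81.
This density is strictly decreasing in θ, so the posterior mode lies at the lower boundary of the support.

θ̂_MAP = 3.81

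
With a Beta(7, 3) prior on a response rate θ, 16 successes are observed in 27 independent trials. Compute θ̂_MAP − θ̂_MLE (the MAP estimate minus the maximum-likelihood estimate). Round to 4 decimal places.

MAP − MLE = 0.0360

Posterior is Beta(23, 14); MAP = (23−1)/(37−2) = 22/35 ≈ 0.62857.
MLE ignores the prior: θ̂_MLE = k/n = 16/27 ≈ 0.59259.
Difference = 22/35 − 16/27 = 34/945 ≈ 0.0360.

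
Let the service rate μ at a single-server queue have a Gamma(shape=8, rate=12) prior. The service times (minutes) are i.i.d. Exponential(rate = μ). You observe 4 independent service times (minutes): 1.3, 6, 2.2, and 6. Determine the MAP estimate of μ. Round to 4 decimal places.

The Exponential(rate=μ) likelihood is ∝ μ^n e^(−μΣtᵢ). Here n = 4 and Σtᵢ = 1.3 + 6 + 2.2 + 6 = 15.5.
Posterior ∝ μ^7e^(−12μ) · μ^4e^(−15.5μ) = μ^11e^(−27.5μ), i.e. Gamma(12, 27.5).
Mode = (a−1)/b = 11/27.5 ≈ 0.4000.

μ̂_MAP = 0.4000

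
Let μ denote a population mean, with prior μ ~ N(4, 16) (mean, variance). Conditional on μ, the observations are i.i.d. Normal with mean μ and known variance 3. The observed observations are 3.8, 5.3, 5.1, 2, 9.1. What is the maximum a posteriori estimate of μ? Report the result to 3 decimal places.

n = 5; x̄ = (3.8 + 5.3 + 5.1 + 2 + 9.1)/5 = 25.3/5 = 5.06.
For a Normal prior and Normal likelihood with known variance, the posterior is Normal; its mode equals its mean, the precision-weighted average.
Prior precision 1/σ₀² = 1/16 = 0.0625; data precision n/σ² = 5/3.
μ̂ = (0.0625·4 + (5/3)·5.06) / (0.0625 + 5/3) = (521/60)/(83/48) = 2084/415 ≈ 5.022.

μ̂_MAP = 5.022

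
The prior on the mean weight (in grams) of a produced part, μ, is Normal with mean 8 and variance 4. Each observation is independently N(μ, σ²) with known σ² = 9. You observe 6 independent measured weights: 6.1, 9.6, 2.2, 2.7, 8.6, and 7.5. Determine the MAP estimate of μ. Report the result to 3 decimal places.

μ̂_MAP = 6.630

n = 6; x̄ = (6.1 + 9.6 + 2.2 + 2.7 + 8.6 + 7.5)/6 = 36.7/6 = 367/60 ≈ 6.1167.
For a Normal prior and Normal likelihood with known variance, the posterior is Normal; its mode equals its mean, the precision-weighted average.
Prior precision 1/σ₀² = 1/4 = 0.25; data precision n/σ² = 6/9 = 2/3.
μ̂ = (0.25·8 + (2/3)·(367/60)) / (0.25 + 2/3) = (547/90)/(11/12) = 1094/165 ≈ 6.630.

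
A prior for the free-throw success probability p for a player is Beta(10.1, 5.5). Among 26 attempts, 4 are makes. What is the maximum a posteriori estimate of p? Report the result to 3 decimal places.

p̂_MAP = 0.331

Prior: Beta(10.1, 5.5).
Data: 4 successes in 26 trials. The binomial likelihood contributes p^4(1−p)^22, so the posterior is Beta(10.1+4, 5.5+22) = Beta(14.1, 27.5).
For Beta(a, b) with a, b > 1 the mode is (a−1)/(a+b−2) = 13.1/39.6 ≈ 0.331.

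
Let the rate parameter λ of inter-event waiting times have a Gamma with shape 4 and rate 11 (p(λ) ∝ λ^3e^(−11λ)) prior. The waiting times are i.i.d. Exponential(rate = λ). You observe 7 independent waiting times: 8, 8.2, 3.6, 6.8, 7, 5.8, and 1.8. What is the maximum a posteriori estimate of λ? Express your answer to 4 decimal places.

λ̂_MAP = 0.1916

The Exponential(rate=λ) likelihood is ∝ λ^n e^(−λΣtᵢ). Here n = 7 and Σtᵢ = 8 + 8.2 + 3.6 + 6.8 + 7 + 5.8 + 1.8 = 41.2.
Posterior ∝ λ^3e^(−11λ) · λ^7e^(−41.2λ) = λ^10e^(−52.2λ), i.e. Gamma(11, 52.2).
Mode = (a−1)/b = 10/52.2 ≈ 0.1916.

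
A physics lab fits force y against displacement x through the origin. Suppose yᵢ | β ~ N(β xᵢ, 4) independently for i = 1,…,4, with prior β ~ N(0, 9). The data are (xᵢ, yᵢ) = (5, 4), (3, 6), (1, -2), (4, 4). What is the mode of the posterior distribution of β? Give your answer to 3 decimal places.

log p(β | y) = −Σ(yᵢ − βxᵢ)²/(2·4) − β²/(2·9) + const.
Setting the derivative to zero: Σxᵢ(yᵢ − βxᵢ)/4 − β/9 = 0, so β = Σxᵢyᵢ / (Σxᵢ² + σ²/τ²).
Σxᵢyᵢ = 5·4 + 3·6 + 1·(-2) + 4·4 = 52; Σxᵢ² = 51; σ²/τ² = 4/9.
β̂_MAP = 52 / (51 + 4/9) = 52/(463/9) = 468/463 ≈ 1.011.

β̂_MAP = 1.011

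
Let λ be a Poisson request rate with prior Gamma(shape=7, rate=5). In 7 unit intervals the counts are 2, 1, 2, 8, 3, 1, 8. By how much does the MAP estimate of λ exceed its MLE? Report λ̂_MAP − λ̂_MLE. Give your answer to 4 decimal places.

Σxᵢ = 25. Posterior is Gamma(32, 12); MAP = (32−1)/12 = 31/12 ≈ 2.58333.
MLE = x̄ = 25/7 ≈ 3.57143.
Difference = 31/12 − 25/7 = -83/84 ≈ -0.9881.

MAP − MLE = -0.9881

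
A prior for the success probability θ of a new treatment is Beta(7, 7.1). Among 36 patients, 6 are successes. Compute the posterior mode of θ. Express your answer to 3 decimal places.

θ̂_MAP = 0.249

Prior: Beta(7, 7.1).
Data: 6 successes in 36 trials. The binomial likelihood contributes θ^6(1−θ)^30, so the posterior is Beta(7+6, 7.1+30) = Beta(13, 37.1).
For Beta(a, b) with a, b > 1 the mode is (a−1)/(a+b−2) = 12/48.1 ≈ 0.249.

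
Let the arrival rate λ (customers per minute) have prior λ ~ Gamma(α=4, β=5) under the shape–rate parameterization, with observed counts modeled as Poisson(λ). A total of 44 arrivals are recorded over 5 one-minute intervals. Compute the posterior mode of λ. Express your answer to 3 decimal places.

Σxᵢ = 44, n = 5.
Posterior ∝ λ^3e^(−5λ) · λ^44e^(−5λ) = λ^47e^(−10λ), i.e. Gamma(shape=48, rate=10).
The mode of a Gamma(a, b) with a ≥ 1 (shape–rate) is (a−1)/b = 47/10 ≈ 4.700.

λ̂_MAP = 4.700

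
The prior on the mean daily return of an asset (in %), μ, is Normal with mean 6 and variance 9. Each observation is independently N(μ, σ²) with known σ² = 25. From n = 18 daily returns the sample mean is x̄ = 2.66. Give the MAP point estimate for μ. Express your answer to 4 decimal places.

μ̂_MAP = 3.1065

n = 18, x̄ = 2.66.
For a Normal prior and Normal likelihood with known variance, the posterior is Normal; its mode equals its mean, the precision-weighted average.
Prior precision 1/σ₀² = 1/9; data precision n/σ² = 18/25 = 0.72.
μ̂ = ((1/9)·6 + 0.72·2.66) / (1/9 + 0.72) = (4841/1875)/(187/225) = 14523/4675 ≈ 3.1065.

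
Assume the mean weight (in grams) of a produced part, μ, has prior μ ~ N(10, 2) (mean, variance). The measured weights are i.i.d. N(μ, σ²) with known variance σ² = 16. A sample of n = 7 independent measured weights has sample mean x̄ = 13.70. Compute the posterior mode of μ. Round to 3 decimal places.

n = 7, x̄ = 13.70.
For a Normal prior and Normal likelihood with known variance, the posterior is Normal; its mode equals its mean, the precision-weighted average.
Prior precision 1/σ₀² = 1/2 = 0.5; data precision n/σ² = 7/16 = 0.4375.
μ̂ = (0.5·10 + 0.4375·13.7) / (0.5 + 0.4375) = 10.99375/0.9375 = 1759/150 ≈ 11.727.

μ̂_MAP = 11.727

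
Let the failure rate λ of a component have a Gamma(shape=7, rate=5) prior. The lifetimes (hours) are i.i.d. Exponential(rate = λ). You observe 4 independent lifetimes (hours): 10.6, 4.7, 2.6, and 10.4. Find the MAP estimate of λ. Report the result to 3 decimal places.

λ̂_MAP = 0.300

The Exponential(rate=λ) likelihood is ∝ λ^n e^(−λΣtᵢ). Here n = 4 and Σtᵢ = 10.6 + 4.7 + 2.6 + 10.4 = 28.3.
Posterior ∝ λ^6e^(−5λ) · λ^4e^(−28.3λ) = λ^10e^(−33.3λ), i.e. Gamma(11, 33.3).
Mode = (a−1)/b = 10/33.3 ≈ 0.300.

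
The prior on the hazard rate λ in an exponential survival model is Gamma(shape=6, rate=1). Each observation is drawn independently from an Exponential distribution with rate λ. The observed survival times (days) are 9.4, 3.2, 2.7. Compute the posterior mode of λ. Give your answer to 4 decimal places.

λ̂_MAP = 0.4908

The Exponential(rate=λ) likelihood is ∝ λ^n e^(−λΣtᵢ). Here n = 3 and Σtᵢ = 9.4 + 3.2 + 2.7 = 15.3.
Posterior ∝ λ^5e^(−1λ) · λ^3e^(−15.3λ) = λ^8e^(−16.3λ), i.e. Gamma(9, 16.3).
Mode = (a−1)/b = 8/16.3 ≈ 0.4908.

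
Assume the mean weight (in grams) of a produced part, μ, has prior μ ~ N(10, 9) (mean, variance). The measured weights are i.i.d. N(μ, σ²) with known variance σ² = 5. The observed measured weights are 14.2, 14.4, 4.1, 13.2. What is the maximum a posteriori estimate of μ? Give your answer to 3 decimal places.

n = 4; x̄ = (14.2 + 14.4 + 4.1 + 13.2)/4 = 45.9/4 = 11.475.
For a Normal prior and Normal likelihood with known variance, the posterior is Normal; its mode equals its mean, the precision-weighted average.
Prior precision 1/σ₀² = 1/9; data precision n/σ² = 4/5 = 0.8.
μ̂ = ((1/9)·10 + 0.8·11.475) / (1/9 + 0.8) = (4631/450)/(41/45) = 4631/410 ≈ 11.295.

μ̂_MAP = 11.295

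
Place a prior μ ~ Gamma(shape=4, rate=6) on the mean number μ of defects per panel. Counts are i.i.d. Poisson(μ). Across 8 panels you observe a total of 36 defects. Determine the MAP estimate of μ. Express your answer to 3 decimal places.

μ̂_MAP = 2.786

Σxᵢ = 36, n = 8.
Posterior ∝ μ^3e^(−6μ) · μ^36e^(−8μ) = μ^39e^(−14μ), i.e. Gamma(shape=40, rate=14).
The mode of a Gamma(a, b) with a ≥ 1 (shape–rate) is (a−1)/b = 39/14 ≈ 2.786.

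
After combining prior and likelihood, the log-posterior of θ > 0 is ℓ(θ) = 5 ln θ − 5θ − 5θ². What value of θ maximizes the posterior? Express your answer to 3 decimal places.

θ̂_MAP = 0.500

ℓ'(θ) = 5/θ − 5 − 10θ. Setting this to zero and multiplying by θ: 10θ² + 5θ − 5 = 0.
θ = (−5 + √(5² + 4·10·5)) / (2·10) = (−5 + √225) / 20 = (−5 + 15)/20 = 1/2.
ℓ''(θ) = −5/θ² − 10 < 0, confirming a maximum.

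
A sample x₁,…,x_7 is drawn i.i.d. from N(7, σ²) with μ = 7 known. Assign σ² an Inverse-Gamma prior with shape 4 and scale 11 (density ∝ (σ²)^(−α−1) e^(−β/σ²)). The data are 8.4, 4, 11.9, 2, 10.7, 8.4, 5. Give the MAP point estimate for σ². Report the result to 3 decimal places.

σ̂²_MAP = 5.978

Sum of squared deviations about the known mean: SS = (8.4−7)² + (4−7)² + (11.9−7)² + (2−7)² + (10.7−7)² + (8.4−7)² + (5−7)² = 79.62.
The Normal likelihood contributes (σ²)^(−n/2) exp(−SS/(2σ²)), so the posterior is Inverse-Gamma(α + n/2, β + SS/2) = Inverse-Gamma(7.5, 50.81).
The mode of Inverse-Gamma(a, b) is b/(a+1) = 50.81/8.5 ≈ 5.978.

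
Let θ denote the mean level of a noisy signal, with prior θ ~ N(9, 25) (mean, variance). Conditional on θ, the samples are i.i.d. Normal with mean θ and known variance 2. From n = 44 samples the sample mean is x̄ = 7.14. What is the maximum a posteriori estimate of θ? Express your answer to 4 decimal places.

θ̂_MAP = 7.1434

n = 44, x̄ = 7.14.
For a Normal prior and Normal likelihood with known variance, the posterior is Normal; its mode equals its mean, the precision-weighted average.
Prior precision 1/σ₀² = 1/25 = 0.04; data precision n/σ² = 44/2 = 22.
θ̂ = (0.04·9 + 22·7.14) / (0.04 + 22) = 157.44/22.04 = 3936/551 ≈ 7.1434.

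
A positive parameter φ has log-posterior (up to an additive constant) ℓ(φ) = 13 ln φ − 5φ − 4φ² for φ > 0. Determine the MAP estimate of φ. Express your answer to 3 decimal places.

φ̂_MAP = 1.000

ℓ'(φ) = 13/φ − 5 − 8φ. Setting this to zero and multiplying by φ: 8φ² + 5φ − 13 = 0.
φ = (−5 + √(5² + 4·8·13)) / (2·8) = (−5 + √441) / 16 = (−5 + 21)/16 = 1.
ℓ''(φ) = −13/φ² − 8 < 0, confirming a maximum.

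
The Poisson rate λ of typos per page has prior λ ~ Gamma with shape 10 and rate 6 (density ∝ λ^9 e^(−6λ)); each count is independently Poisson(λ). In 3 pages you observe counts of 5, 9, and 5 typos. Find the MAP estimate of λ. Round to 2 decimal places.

λ̂_MAP = 3.11

Σxᵢ = 5+9+5 = 19, with n = 3.
Posterior ∝ λ^9e^(−6λ) · λ^19e^(−3λ) = λ^28e^(−9λ), i.e. Gamma(shape=29, rate=9).
The mode of a Gamma(a, b) with a ≥ 1 (shape–rate) is (a−1)/b = 28/9 ≈ 3.11.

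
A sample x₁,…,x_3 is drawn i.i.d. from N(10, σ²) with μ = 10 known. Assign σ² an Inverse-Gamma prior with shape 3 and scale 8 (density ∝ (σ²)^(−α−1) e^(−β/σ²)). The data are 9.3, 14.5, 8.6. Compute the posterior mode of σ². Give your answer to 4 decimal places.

Sum of squared deviations about the known mean: SS = (9.3−10)² + (14.5−10)² + (8.6−10)² = 22.7.
The Normal likelihood contributes (σ²)^(−n/2) exp(−SS/(2σ²)), so the posterior is Inverse-Gamma(α + n/2, β + SS/2) = Inverse-Gamma(4.5, 19.35).
The mode of Inverse-Gamma(a, b) is b/(a+1) = 19.35/5.5 ≈ 3.5182.

σ̂²_MAP = 3.5182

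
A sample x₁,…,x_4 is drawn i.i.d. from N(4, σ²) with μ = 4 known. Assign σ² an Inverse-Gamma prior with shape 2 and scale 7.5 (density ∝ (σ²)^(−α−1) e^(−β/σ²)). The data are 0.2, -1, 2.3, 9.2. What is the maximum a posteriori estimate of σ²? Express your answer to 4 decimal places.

Sum of squared deviations about the known mean: SS = (0.2−4)² + (-1−4)² + (2.3−4)² + (9.2−4)² = 69.37.
The Normal likelihood contributes (σ²)^(−n/2) exp(−SS/(2σ²)), so the posterior is Inverse-Gamma(α + n/2, β + SS/2) = Inverse-Gamma(4, 42.185).
The mode of Inverse-Gamma(a, b) is b/(a+1) = 42.185/5 ≈ 8.4370.

σ̂²_MAP = 8.4370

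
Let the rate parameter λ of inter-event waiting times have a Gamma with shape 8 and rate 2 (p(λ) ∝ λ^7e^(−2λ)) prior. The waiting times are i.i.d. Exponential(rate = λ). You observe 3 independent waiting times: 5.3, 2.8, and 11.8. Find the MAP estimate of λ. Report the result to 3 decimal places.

The Exponential(rate=λ) likelihood is ∝ λ^n e^(−λΣtᵢ). Here n = 3 and Σtᵢ = 5.3 + 2.8 + 11.8 = 19.9.
Posterior ∝ λ^7e^(−2λ) · λ^3e^(−19.9λ) = λ^10e^(−21.9λ), i.e. Gamma(11, 21.9).
Mode = (a−1)/b = 10/21.9 ≈ 0.457.

λ̂_MAP = 0.457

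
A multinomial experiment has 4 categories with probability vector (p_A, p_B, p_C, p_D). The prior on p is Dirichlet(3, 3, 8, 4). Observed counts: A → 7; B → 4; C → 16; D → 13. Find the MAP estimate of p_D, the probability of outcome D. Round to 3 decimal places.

The posterior is Dirichlet(αᵢ + nᵢ) = Dirichlet(10, 7, 24, 17).
For a Dirichlet(a₁,…,a_K) with all aᵢ > 1, the mode has j-th component (aⱼ − 1)/(Σaᵢ − K).
Here Σaᵢ = 58 and K = 4, so p_D = (17 − 1)/(58 − 4) = 16/54 ≈ 0.296.

MAP estimate of p_D = 0.296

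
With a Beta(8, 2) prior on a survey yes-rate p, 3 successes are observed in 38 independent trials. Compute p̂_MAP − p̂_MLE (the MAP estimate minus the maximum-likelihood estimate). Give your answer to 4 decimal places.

Posterior is Beta(11, 37); MAP = (11−1)/(48−2) = 10/46 ≈ 0.21739.
MLE ignores the prior: p̂_MLE = k/n = 3/38 ≈ 0.07895.
Difference = 10/46 − 3/38 = 121/874 ≈ 0.1384.

MAP − MLE = 0.1384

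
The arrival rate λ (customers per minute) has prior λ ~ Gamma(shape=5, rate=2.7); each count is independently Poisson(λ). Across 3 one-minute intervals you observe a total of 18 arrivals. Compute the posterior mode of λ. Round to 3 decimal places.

Σxᵢ = 18, n = 3.
Posterior ∝ λ^4e^(−2.7λ) · λ^18e^(−3λ) = λ^22e^(−5.7λ), i.e. Gamma(shape=23, rate=5.7).
The mode of a Gamma(a, b) with a ≥ 1 (shape–rate) is (a−1)/b = 22/5.7 ≈ 3.860.

λ̂_MAP = 3.860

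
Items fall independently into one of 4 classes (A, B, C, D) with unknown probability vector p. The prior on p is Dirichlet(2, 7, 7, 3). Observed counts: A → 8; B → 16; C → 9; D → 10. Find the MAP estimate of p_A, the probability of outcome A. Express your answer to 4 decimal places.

MAP estimate of p_A = 0.1552

The posterior is Dirichlet(αᵢ + nᵢ) = Dirichlet(10, 23, 16, 13).
For a Dirichlet(a₁,…,a_K) with all aᵢ > 1, the mode has j-th component (aⱼ − 1)/(Σaᵢ − K).
Here Σaᵢ = 62 and K = 4, so p_A = (10 − 1)/(62 − 4) = 9/58 ≈ 0.1552.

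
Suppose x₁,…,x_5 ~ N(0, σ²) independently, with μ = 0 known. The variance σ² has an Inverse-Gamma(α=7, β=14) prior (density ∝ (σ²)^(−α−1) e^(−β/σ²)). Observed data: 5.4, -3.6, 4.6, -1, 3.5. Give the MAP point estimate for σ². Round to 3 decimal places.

σ̂²_MAP = 4.978

Sum of squared deviations about the known mean: SS = (5.4−0)² + (-3.6−0)² + (4.6−0)² + (-1−0)² + (3.5−0)² = 76.53.
The Normal likelihood contributes (σ²)^(−n/2) exp(−SS/(2σ²)), so the posterior is Inverse-Gamma(α + n/2, β + SS/2) = Inverse-Gamma(9.5, 52.265).
The mode of Inverse-Gamma(a, b) is b/(a+1) = 52.265/10.5 ≈ 4.978.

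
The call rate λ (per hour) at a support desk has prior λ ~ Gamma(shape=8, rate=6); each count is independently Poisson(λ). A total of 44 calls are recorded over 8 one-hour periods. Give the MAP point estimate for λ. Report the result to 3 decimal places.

Σxᵢ = 44, n = 8.
Posterior ∝ λ^7e^(−6λ) · λ^44e^(−8λ) = λ^51e^(−14λ), i.e. Gamma(shape=52, rate=14).
The mode of a Gamma(a, b) with a ≥ 1 (shape–rate) is (a−1)/b = 51/14 ≈ 3.643.

λ̂_MAP = 3.643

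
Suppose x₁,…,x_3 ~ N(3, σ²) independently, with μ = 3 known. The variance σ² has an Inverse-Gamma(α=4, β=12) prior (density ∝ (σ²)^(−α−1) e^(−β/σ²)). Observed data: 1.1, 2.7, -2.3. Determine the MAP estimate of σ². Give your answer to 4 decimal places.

σ̂²_MAP = 4.2915

Sum of squared deviations about the known mean: SS = (1.1−3)² + (2.7−3)² + (-2.3−3)² = 31.79.
The Normal likelihood contributes (σ²)^(−n/2) exp(−SS/(2σ²)), so the posterior is Inverse-Gamma(α + n/2, β + SS/2) = Inverse-Gamma(5.5, 27.895).
The mode of Inverse-Gamma(a, b) is b/(a+1) = 27.895/6.5 ≈ 4.2915.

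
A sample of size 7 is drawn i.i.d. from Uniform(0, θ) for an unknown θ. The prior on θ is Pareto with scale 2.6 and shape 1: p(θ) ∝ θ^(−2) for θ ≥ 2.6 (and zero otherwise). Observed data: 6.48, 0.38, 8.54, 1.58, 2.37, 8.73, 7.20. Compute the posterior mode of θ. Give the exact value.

The Uniform(0, θ) likelihood is θ^(−n) for θ ≥ max(xᵢ), zero otherwise. Here max(xᵢ) = 8.73.
Posterior ∝ θ^(−2) · θ^(−7) = θ^(−9) on θ ≥ max(2.6, 8.73) = 8.73.
This density is strictly decreasing in θ, so the posterior mode lies at the lower boundary of the support.

θ̂_MAP = 8.73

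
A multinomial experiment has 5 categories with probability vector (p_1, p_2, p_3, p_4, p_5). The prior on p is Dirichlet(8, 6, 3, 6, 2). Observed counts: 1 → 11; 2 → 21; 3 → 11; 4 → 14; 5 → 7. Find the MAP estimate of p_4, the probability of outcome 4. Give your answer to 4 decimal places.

The posterior is Dirichlet(αᵢ + nᵢ) = Dirichlet(19, 27, 14, 20, 9).
For a Dirichlet(a₁,…,a_K) with all aᵢ > 1, the mode has j-th component (aⱼ − 1)/(Σaᵢ − K).
Here Σaᵢ = 89 and K = 5, so p_4 = (20 − 1)/(89 − 5) = 19/84 ≈ 0.2262.

MAP estimate: 0.2262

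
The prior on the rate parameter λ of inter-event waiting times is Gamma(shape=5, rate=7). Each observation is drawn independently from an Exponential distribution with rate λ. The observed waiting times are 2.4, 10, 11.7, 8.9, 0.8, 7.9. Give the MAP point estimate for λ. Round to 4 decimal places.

The Exponential(rate=λ) likelihood is ∝ λ^n e^(−λΣtᵢ). Here n = 6 and Σtᵢ = 2.4 + 10 + 11.7 + 8.9 + 0.8 + 7.9 = 41.7.
Posterior ∝ λ^4e^(−7λ) · λ^6e^(−41.7λ) = λ^10e^(−48.7λ), i.e. Gamma(11, 48.7).
Mode = (a−1)/b = 10/48.7 ≈ 0.2053.

λ̂_MAP = 0.2053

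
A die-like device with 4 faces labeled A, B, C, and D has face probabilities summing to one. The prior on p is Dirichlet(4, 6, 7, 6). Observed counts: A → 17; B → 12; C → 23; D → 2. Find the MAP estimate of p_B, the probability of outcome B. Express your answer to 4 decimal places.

The posterior is Dirichlet(αᵢ + nᵢ) = Dirichlet(21, 18, 30, 8).
For a Dirichlet(a₁,…,a_K) with all aᵢ > 1, the mode has j-th component (aⱼ − 1)/(Σaᵢ − K).
Here Σaᵢ = 77 and K = 4, so p_B = (18 − 1)/(77 − 4) = 17/73 ≈ 0.2329.

MAP estimate of p_B = 0.2329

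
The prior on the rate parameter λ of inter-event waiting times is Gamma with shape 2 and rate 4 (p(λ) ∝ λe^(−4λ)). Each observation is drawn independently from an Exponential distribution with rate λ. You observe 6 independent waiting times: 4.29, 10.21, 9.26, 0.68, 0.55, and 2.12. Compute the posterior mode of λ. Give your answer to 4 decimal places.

The Exponential(rate=λ) likelihood is ∝ λ^n e^(−λΣtᵢ). Here n = 6 and Σtᵢ = 4.29 + 10.21 + 9.26 + 0.68 + 0.55 + 2.12 = 27.11.
Posterior ∝ λe^(−4λ) · λ^6e^(−27.11λ) = λ^7e^(−31.11λ), i.e. Gamma(8, 31.11).
Mode = (a−1)/b = 7/31.11 ≈ 0.2250.

λ̂_MAP = 0.2250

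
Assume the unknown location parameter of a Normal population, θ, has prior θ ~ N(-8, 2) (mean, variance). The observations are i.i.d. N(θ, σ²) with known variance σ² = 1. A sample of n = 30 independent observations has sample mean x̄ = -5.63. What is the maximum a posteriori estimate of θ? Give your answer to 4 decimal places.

θ̂_MAP = -5.6689

n = 30, x̄ = -5.63.
For a Normal prior and Normal likelihood with known variance, the posterior is Normal; its mode equals its mean, the precision-weighted average.
Prior precision 1/σ₀² = 1/2 = 0.5; data precision n/σ² = 30/1 = 30.
θ̂ = (0.5·(-8) + 30·(-5.63)) / (0.5 + 30) = (-172.9)/30.5 = -1729/305 ≈ -5.6689.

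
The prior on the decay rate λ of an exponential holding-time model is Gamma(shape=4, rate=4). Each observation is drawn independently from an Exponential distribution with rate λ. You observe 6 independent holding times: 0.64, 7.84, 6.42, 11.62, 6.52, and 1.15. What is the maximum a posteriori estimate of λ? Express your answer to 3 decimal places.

λ̂_MAP = 0.236

The Exponential(rate=λ) likelihood is ∝ λ^n e^(−λΣtᵢ). Here n = 6 and Σtᵢ = 0.64 + 7.84 + 6.42 + 11.62 + 6.52 + 1.15 = 34.19.
Posterior ∝ λ^3e^(−4λ) · λ^6e^(−34.19λ) = λ^9e^(−38.19λ), i.e. Gamma(10, 38.19).
Mode = (a−1)/b = 9/38.19 ≈ 0.236.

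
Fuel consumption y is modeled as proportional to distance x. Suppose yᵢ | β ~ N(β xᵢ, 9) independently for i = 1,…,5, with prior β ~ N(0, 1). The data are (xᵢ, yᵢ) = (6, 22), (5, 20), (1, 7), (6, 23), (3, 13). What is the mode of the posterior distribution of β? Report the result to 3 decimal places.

log p(β | y) = −Σ(yᵢ − βxᵢ)²/(2·9) − β²/(2·1) + const.
Setting the derivative to zero: Σxᵢ(yᵢ − βxᵢ)/9 − β/1 = 0, so β = Σxᵢyᵢ / (Σxᵢ² + σ²/τ²).
Σxᵢyᵢ = 6·22 + 5·20 + 1·7 + 6·23 + 3·13 = 416; Σxᵢ² = 107; σ²/τ² = 9.
β̂_MAP = 416 / (107 + 9) = 416/116 ≈ 3.586.

β̂_MAP = 3.586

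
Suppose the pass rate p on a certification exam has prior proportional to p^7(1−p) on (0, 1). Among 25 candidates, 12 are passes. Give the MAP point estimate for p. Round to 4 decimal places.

The prior density ∝ p^7(1−p)^1 is the kernel of Beta(8, 2).
Data: 12 successes in 25 trials. The binomial likelihood contributes p^12(1−p)^13, so the posterior is Beta(8+12, 2+13) = Beta(20, 15).
For Beta(a, b) with a, b > 1 the mode is (a−1)/(a+b−2) = 19/33 ≈ 0.5758.

p̂_MAP = 0.5758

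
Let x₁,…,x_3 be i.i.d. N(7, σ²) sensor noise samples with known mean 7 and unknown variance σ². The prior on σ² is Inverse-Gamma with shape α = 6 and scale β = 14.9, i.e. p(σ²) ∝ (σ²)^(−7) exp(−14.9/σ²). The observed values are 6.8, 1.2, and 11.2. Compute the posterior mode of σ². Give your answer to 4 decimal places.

σ̂²_MAP = 4.7718

Sum of squared deviations about the known mean: SS = (6.8−7)² + (1.2−7)² + (11.2−7)² = 51.32.
The Normal likelihood contributes (σ²)^(−n/2) exp(−SS/(2σ²)), so the posterior is Inverse-Gamma(α + n/2, β + SS/2) = Inverse-Gamma(7.5, 40.56).
The mode of Inverse-Gamma(a, b) is b/(a+1) = 40.56/8.5 ≈ 4.7718.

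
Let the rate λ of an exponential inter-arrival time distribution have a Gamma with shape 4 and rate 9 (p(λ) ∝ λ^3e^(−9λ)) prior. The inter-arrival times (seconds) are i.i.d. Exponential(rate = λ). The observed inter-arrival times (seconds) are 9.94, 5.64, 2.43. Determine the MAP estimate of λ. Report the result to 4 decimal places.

λ̂_MAP = 0.2221

The Exponential(rate=λ) likelihood is ∝ λ^n e^(−λΣtᵢ). Here n = 3 and Σtᵢ = 9.94 + 5.64 + 2.43 = 18.01.
Posterior ∝ λ^3e^(−9λ) · λ^3e^(−18.01λ) = λ^6e^(−27.01λ), i.e. Gamma(7, 27.01).
Mode = (a−1)/b = 6/27.01 ≈ 0.2221.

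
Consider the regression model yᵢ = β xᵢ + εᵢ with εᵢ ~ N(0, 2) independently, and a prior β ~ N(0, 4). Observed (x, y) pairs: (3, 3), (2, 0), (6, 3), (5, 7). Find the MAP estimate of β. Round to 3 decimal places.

β̂_MAP = 0.832

log p(β | y) = −Σ(yᵢ − βxᵢ)²/(2·2) − β²/(2·4) + const.
Setting the derivative to zero: Σxᵢ(yᵢ − βxᵢ)/2 − β/4 = 0, so β = Σxᵢyᵢ / (Σxᵢ² + σ²/τ²).
Σxᵢyᵢ = 3·3 + 2·0 + 6·3 + 5·7 = 62; Σxᵢ² = 74; σ²/τ² = 0.5.
β̂_MAP = 62 / (74 + 0.5) = 62/74.5 ≈ 0.832.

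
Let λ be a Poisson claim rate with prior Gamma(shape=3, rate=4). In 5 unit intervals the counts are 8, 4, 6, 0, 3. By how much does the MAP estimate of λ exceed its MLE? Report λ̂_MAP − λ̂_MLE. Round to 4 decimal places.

MAP − MLE = -1.6444

Σxᵢ = 21. Posterior is Gamma(24, 9); MAP = (24−1)/9 = 23/9 ≈ 2.55556.
MLE = x̄ = 21/5 ≈ 4.20000.
Difference = 23/9 − 21/5 = -74/45 ≈ -1.6444.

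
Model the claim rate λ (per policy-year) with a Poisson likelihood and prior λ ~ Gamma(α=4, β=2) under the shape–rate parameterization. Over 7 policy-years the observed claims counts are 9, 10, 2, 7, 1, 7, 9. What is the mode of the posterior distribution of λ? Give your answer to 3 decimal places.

λ̂_MAP = 5.333

Σxᵢ = 9+10+2+7+1+7+9 = 45, with n = 7.
Posterior ∝ λ^3e^(−2λ) · λ^45e^(−7λ) = λ^48e^(−9λ), i.e. Gamma(shape=49, rate=9).
The mode of a Gamma(a, b) with a ≥ 1 (shape–rate) is (a−1)/b = 48/9 ≈ 5.333.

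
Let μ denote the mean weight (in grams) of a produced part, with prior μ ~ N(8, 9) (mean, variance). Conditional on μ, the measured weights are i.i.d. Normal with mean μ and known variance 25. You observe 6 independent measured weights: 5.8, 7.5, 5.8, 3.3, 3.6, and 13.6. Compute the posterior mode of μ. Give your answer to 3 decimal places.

n = 6; x̄ = (5.8 + 7.5 + 5.8 + 3.3 + 3.6 + 13.6)/6 = 39.6/6 = 6.6.
For a Normal prior and Normal likelihood with known variance, the posterior is Normal; its mode equals its mean, the precision-weighted average.
Prior precision 1/σ₀² = 1/9; data precision n/σ² = 6/25 = 0.24.
μ̂ = ((1/9)·8 + 0.24·6.6) / (1/9 + 0.24) = (2782/1125)/(79/225) = 2782/395 ≈ 7.043.

μ̂_MAP = 7.043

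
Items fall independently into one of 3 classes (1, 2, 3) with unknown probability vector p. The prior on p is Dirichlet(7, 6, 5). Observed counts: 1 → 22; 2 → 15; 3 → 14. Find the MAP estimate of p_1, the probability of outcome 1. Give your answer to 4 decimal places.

MAP estimate: 0.4242

The posterior is Dirichlet(αᵢ + nᵢ) = Dirichlet(29, 21, 19).
For a Dirichlet(a₁,…,a_K) with all aᵢ > 1, the mode has j-th component (aⱼ − 1)/(Σaᵢ − K).
Here Σaᵢ = 69 and K = 3, so p_1 = (29 − 1)/(69 − 3) = 28/66 ≈ 0.4242.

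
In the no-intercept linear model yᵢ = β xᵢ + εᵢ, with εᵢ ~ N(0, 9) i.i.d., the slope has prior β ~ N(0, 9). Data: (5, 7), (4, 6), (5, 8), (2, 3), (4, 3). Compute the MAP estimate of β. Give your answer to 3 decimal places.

β̂_MAP = 1.345

log p(β | y) = −Σ(yᵢ − βxᵢ)²/(2·9) − β²/(2·9) + const.
Setting the derivative to zero: Σxᵢ(yᵢ − βxᵢ)/9 − β/9 = 0, so β = Σxᵢyᵢ / (Σxᵢ² + σ²/τ²).
Σxᵢyᵢ = 5·7 + 4·6 + 5·8 + 2·3 + 4·3 = 117; Σxᵢ² = 86; σ²/τ² = 1.
β̂_MAP = 117 / (86 + 1) = 117/87 ≈ 1.345.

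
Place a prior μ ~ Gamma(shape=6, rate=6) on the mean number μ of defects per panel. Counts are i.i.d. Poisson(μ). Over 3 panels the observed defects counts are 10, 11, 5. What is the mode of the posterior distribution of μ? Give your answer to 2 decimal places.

μ̂_MAP = 3.44

Σxᵢ = 10+11+5 = 26, with n = 3.
Posterior ∝ μ^5e^(−6μ) · μ^26e^(−3μ) = μ^31e^(−9μ), i.e. Gamma(shape=32, rate=9).
The mode of a Gamma(a, b) with a ≥ 1 (shape–rate) is (a−1)/b = 31/9 ≈ 3.44.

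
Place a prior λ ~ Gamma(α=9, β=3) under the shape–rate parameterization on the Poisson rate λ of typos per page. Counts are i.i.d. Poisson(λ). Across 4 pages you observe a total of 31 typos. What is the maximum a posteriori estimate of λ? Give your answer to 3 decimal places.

Σxᵢ = 31, n = 4.
Posterior ∝ λ^8e^(−3λ) · λ^31e^(−4λ) = λ^39e^(−7λ), i.e. Gamma(shape=40, rate=7).
The mode of a Gamma(a, b) with a ≥ 1 (shape–rate) is (a−1)/b = 39/7 ≈ 5.571.

λ̂_MAP = 5.571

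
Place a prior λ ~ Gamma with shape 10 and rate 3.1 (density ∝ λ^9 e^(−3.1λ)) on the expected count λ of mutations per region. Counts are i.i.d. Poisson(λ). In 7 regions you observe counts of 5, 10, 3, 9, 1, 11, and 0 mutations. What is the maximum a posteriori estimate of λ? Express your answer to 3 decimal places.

Σxᵢ = 5+10+3+9+1+11+0 = 39, with n = 7.
Posterior ∝ λ^9e^(−3.1λ) · λ^39e^(−7λ) = λ^48e^(−10.1λ), i.e. Gamma(shape=49, rate=10.1).
The mode of a Gamma(a, b) with a ≥ 1 (shape–rate) is (a−1)/b = 48/10.1 ≈ 4.752.

λ̂_MAP = 4.752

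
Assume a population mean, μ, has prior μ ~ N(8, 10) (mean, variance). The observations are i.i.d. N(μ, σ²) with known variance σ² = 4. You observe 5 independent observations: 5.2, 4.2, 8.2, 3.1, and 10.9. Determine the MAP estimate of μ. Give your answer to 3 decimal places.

μ̂_MAP = 6.444

n = 5; x̄ = (5.2 + 4.2 + 8.2 + 3.1 + 10.9)/5 = 31.6/5 = 6.32.
For a Normal prior and Normal likelihood with known variance, the posterior is Normal; its mode equals its mean, the precision-weighted average.
Prior precision 1/σ₀² = 1/10 = 0.1; data precision n/σ² = 5/4 = 1.25.
μ̂ = (0.1·8 + 1.25·6.32) / (0.1 + 1.25) = 8.7/1.35 = 58/9 ≈ 6.444.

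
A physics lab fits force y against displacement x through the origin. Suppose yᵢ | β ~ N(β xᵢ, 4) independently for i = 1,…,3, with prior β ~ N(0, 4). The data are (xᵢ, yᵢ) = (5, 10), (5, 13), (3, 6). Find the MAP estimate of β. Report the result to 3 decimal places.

log p(β | y) = −Σ(yᵢ − βxᵢ)²/(2·4) − β²/(2·4) + const.
Setting the derivative to zero: Σxᵢ(yᵢ − βxᵢ)/4 − β/4 = 0, so β = Σxᵢyᵢ / (Σxᵢ² + σ²/τ²).
Σxᵢyᵢ = 5·10 + 5·13 + 3·6 = 133; Σxᵢ² = 59; σ²/τ² = 1.
β̂_MAP = 133 / (59 + 1) = 133/60 ≈ 2.217.

β̂_MAP = 2.217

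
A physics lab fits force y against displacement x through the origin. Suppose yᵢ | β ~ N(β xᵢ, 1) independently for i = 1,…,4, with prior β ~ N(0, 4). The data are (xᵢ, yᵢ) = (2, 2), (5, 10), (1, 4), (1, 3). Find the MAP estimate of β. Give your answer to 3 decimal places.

β̂_MAP = 1.952

log p(β | y) = −Σ(yᵢ − βxᵢ)²/(2·1) − β²/(2·4) + const.
Setting the derivative to zero: Σxᵢ(yᵢ − βxᵢ)/1 − β/4 = 0, so β = Σxᵢyᵢ / (Σxᵢ² + σ²/τ²).
Σxᵢyᵢ = 2·2 + 5·10 + 1·4 + 1·3 = 61; Σxᵢ² = 31; σ²/τ² = 0.25.
β̂_MAP = 61 / (31 + 0.25) = 61/31.25 ≈ 1.952.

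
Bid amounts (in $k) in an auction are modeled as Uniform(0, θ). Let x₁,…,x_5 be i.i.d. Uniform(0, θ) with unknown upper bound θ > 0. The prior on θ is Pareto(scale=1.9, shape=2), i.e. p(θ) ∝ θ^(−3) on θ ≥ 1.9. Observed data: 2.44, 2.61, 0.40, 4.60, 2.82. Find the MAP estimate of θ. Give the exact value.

The Uniform(0, θ) likelihood is θ^(−n) for θ ≥ max(xᵢ), zero otherwise. Here max(xᵢ) = 4.60.
Posterior ∝ θ^(−3) · θ^(−5) = θ^(−8) on θ ≥ max(1.9, 4.60) = 4.60.
This density is strictly decreasing in θ, so the posterior mode lies at the lower boundary of the support.

θ̂_MAP = 4.60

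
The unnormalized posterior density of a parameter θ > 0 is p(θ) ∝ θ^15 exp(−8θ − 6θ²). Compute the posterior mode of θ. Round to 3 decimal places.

ℓ'(θ) = 15/θ − 8 − 12θ. Setting this to zero and multiplying by θ: 12θ² + 8θ − 15 = 0.
θ = (−8 + √(8² + 4·12·15)) / (2·12) = (−8 + √784) / 24 = (−8 + 28)/24 = 5/6.
ℓ''(θ) = −15/θ² − 12 < 0, confirming a maximum.

θ̂_MAP = 0.833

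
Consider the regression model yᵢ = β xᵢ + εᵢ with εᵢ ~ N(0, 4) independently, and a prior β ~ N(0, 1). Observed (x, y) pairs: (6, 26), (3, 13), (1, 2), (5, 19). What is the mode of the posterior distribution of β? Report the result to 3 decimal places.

log p(β | y) = −Σ(yᵢ − βxᵢ)²/(2·4) − β²/(2·1) + const.
Setting the derivative to zero: Σxᵢ(yᵢ − βxᵢ)/4 − β/1 = 0, so β = Σxᵢyᵢ / (Σxᵢ² + σ²/τ²).
Σxᵢyᵢ = 6·26 + 3·13 + 1·2 + 5·19 = 292; Σxᵢ² = 71; σ²/τ² = 4.
β̂_MAP = 292 / (71 + 4) = 292/75 ≈ 3.893.

β̂_MAP = 3.893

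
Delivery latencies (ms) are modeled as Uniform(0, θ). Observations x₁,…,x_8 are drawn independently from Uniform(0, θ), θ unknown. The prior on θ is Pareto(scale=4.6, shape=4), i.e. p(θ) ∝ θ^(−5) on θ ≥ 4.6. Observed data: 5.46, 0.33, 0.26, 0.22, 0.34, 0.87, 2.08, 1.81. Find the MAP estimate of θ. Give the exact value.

θ̂_MAP = 5.46

The Uniform(0, θ) likelihood is θ^(−n) for θ ≥ max(xᵢ), zero otherwise. Here max(xᵢ) = 5.46.
Posterior ∝ θ^(−5) · θ^(−8) = θ^(−13) on θ ≥ max(4.6, 5.46) = 5.46.
This density is strictly decreasing in θ, so the posterior mode lies at the lower boundary of the support.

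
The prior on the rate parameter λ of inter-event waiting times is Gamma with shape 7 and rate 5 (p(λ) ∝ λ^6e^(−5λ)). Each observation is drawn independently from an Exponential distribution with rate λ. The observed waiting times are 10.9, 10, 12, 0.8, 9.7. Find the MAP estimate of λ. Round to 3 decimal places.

The Exponential(rate=λ) likelihood is ∝ λ^n e^(−λΣtᵢ). Here n = 5 and Σtᵢ = 10.9 + 10 + 12 + 0.8 + 9.7 = 43.4.
Posterior ∝ λ^6e^(−5λ) · λ^5e^(−43.4λ) = λ^11e^(−48.4λ), i.e. Gamma(12, 48.4).
Mode = (a−1)/b = 11/48.4 ≈ 0.227.

λ̂_MAP = 0.227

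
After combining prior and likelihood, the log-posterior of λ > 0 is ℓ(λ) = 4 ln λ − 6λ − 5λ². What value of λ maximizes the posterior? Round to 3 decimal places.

λ̂_MAP = 0.400

ℓ'(λ) = 4/λ − 6 − 10λ. Setting this to zero and multiplying by λ: 10λ² + 6λ − 4 = 0.
λ = (−6 + √(6² + 4·10·4)) / (2·10) = (−6 + √196) / 20 = (−6 + 14)/20 = 2/5.
ℓ''(λ) = −4/λ² − 10 < 0, confirming a maximum.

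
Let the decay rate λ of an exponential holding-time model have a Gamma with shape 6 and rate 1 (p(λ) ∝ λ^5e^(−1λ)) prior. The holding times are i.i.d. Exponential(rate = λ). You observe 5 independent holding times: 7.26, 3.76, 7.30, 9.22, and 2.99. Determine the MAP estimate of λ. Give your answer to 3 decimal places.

The Exponential(rate=λ) likelihood is ∝ λ^n e^(−λΣtᵢ). Here n = 5 and Σtᵢ = 7.26 + 3.76 + 7.30 + 9.22 + 2.99 = 30.53.
Posterior ∝ λ^5e^(−1λ) · λ^5e^(−30.53λ) = λ^10e^(−31.53λ), i.e. Gamma(11, 31.53).
Mode = (a−1)/b = 10/31.53 ≈ 0.317.

λ̂_MAP = 0.317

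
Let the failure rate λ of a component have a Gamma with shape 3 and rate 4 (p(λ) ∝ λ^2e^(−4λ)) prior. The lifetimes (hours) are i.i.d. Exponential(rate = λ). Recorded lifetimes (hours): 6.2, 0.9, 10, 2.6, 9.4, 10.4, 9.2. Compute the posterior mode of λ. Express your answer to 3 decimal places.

λ̂_MAP = 0.171

The Exponential(rate=λ) likelihood is ∝ λ^n e^(−λΣtᵢ). Here n = 7 and Σtᵢ = 6.2 + 0.9 + 10 + 2.6 + 9.4 + 10.4 + 9.2 = 48.7.
Posterior ∝ λ^2e^(−4λ) · λ^7e^(−48.7λ) = λ^9e^(−52.7λ), i.e. Gamma(10, 52.7).
Mode = (a−1)/b = 9/52.7 ≈ 0.171.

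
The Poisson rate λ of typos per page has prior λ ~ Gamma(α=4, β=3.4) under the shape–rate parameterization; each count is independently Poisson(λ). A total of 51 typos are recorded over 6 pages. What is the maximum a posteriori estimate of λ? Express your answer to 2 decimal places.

λ̂_MAP = 5.74

Σxᵢ = 51, n = 6.
Posterior ∝ λ^3e^(−3.4λ) · λ^51e^(−6λ) = λ^54e^(−9.4λ), i.e. Gamma(shape=55, rate=9.4).
The mode of a Gamma(a, b) with a ≥ 1 (shape–rate) is (a−1)/b = 54/9.4 ≈ 5.74.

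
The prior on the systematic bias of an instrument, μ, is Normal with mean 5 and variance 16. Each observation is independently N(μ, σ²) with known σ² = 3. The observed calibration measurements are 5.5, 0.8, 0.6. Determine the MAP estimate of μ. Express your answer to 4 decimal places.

μ̂_MAP = 2.4588

n = 3; x̄ = (5.5 + 0.8 + 0.6)/3 = 6.9/3 = 2.3.
For a Normal prior and Normal likelihood with known variance, the posterior is Normal; its mode equals its mean, the precision-weighted average.
Prior precision 1/σ₀² = 1/16 = 0.0625; data precision n/σ² = 3/3 = 1.
μ̂ = (0.0625·5 + 1·2.3) / (0.0625 + 1) = 2.6125/1.0625 = 209/85 ≈ 2.4588.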